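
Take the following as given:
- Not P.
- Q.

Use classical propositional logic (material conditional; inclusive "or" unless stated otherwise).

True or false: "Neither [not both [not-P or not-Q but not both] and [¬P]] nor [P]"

In symbols: ((not P xor not Q) nand not P) nor P

not P = not False = True
not Q = not True = False
not P xor not Q = True xor False = True
not P = not False = True
(not P xor not Q) nand not P = True nand True = False
((not P xor not Q) nand not P) nor P = False nor False = True

True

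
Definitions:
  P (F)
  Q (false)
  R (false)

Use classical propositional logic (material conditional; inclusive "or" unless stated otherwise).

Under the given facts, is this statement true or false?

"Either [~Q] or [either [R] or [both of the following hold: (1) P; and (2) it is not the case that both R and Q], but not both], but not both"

Parsed as ¬Q ⊕ (R ⊕ (P ∧ (R ↑ Q)))

¬Q = ¬F = T
R ↑ Q = F ↑ F = T
P ∧ (R ↑ Q) = F ∧ T = F
R ⊕ (P ∧ (R ↑ Q)) = F ⊕ F = F
¬Q ⊕ (R ⊕ (P ∧ (R ↑ Q))) = T ⊕ F = T

true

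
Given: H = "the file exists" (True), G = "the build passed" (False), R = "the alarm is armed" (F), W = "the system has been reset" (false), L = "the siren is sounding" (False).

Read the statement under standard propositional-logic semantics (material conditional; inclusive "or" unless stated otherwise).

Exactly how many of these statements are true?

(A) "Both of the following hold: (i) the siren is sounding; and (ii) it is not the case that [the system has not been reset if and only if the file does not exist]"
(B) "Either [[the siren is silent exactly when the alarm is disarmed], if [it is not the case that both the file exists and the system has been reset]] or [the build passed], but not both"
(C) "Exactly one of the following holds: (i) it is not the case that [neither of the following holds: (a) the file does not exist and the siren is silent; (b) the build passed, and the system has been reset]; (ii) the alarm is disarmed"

2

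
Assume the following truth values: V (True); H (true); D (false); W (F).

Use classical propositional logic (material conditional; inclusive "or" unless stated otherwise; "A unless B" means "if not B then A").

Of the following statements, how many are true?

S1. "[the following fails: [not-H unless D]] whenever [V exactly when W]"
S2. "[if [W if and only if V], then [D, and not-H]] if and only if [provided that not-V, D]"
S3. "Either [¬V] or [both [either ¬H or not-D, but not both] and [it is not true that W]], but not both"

S1: Parsed as (V ↔ W) → ¬(¬H ∨ D)

V ↔ W = T ↔ F = F
¬H = ¬T = F
¬H ∨ D = F ∨ F = F
¬(¬H ∨ D) = ¬F = T
(V ↔ W) → ¬(¬H ∨ D) = F → T = T
Thus S1 is true.

S2: This is ((W ↔ V) → (D ∧ ¬H)) ↔ (¬V → D).

W ↔ V = F ↔ T = F
¬H = ¬T = F
D ∧ ¬H = F ∧ F = F
(W ↔ V) → (D ∧ ¬H) = F → F = T
¬V = ¬T = F
¬V → D = F → F = T
((W ↔ V) → (D ∧ ¬H)) ↔ (¬V → D) = T ↔ T = T
So S2 is true.

S3: Parsed as ¬V ⊕ ((¬H ⊕ ¬D) ∧ ¬W)

¬V = ¬T = F
¬H = ¬T = F
¬D = ¬F = T
¬H ⊕ ¬D = F ⊕ T = T
¬W = ¬F = T
(¬H ⊕ ¬D) ∧ ¬W = T ∧ T = T
¬V ⊕ ((¬H ⊕ ¬D) ∧ ¬W) = F ⊕ T = T
Hence S3 is true.

3 of the 3 statements are true (S1, S2, S3).

3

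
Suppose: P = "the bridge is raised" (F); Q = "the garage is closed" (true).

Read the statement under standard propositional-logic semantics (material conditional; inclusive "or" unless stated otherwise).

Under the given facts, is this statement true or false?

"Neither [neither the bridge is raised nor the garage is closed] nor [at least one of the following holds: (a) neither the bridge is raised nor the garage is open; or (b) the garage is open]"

This is (P ↓ Q) ↓ ((P ↓ ¬Q) ∨ ¬Q).

P ↓ Q = F ↓ T = F
¬Q = ¬T = F
P ↓ ¬Q = F ↓ F = T
¬Q = ¬T = F
(P ↓ ¬Q) ∨ ¬Q = T ∨ F = T
(P ↓ Q) ↓ ((P ↓ ¬Q) ∨ ¬Q) = F ↓ T = F

The statement is false.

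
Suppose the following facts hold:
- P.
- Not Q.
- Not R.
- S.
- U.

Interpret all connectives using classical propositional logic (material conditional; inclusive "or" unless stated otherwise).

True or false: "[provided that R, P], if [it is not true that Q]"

Parsed as not Q -> (R -> P)

not Q = not False = True
R -> P = False -> True = True
not Q -> (R -> P) = True -> True = True

True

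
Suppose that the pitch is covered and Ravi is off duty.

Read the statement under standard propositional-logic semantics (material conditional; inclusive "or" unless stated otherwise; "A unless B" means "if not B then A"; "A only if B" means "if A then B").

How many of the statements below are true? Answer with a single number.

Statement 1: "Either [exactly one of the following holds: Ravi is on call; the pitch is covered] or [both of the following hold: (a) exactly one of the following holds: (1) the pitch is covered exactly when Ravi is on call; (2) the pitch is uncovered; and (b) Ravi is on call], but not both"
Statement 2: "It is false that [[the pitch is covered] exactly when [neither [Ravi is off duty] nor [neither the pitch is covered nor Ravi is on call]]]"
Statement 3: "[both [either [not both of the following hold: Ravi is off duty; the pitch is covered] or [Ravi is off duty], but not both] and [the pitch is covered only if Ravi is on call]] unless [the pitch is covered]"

3

Let W = "Ravi is on call" (False), R = "the pitch is covered" (True).

Statement 1: In symbols: (W xor R) xor (((R iff W) xor not R) and W)

W xor R = False xor True = True
R iff W = True iff False = False
not R = not True = False
(R iff W) xor not R = False xor False = False
((R iff W) xor not R) and W = False and False = False
(W xor R) xor (((R iff W) xor not R) and W) = True xor False = True
Hence Statement 1 is true.

Statement 2: This is not (R iff (not W nor (R nor W))).

not W = not False = True
R nor W = True nor False = False
not W nor (R nor W) = True nor False = False
R iff (not W nor (R nor W)) = True iff False = False
not (R iff (not W nor (R nor W))) = not False = True
So Statement 2 is true.

Statement 3: In symbols: (((not W nand R) xor not W) and (R -> W)) or R

not W = not False = True
not W nand R = True nand True = False
not W = not False = True
(not W nand R) xor not W = False xor True = True
R -> W = True -> False = False
((not W nand R) xor not W) and (R -> W) = True and False = False
(((not W nand R) xor not W) and (R -> W)) or R = False or True = True
Hence Statement 3 is true.

Count: 3.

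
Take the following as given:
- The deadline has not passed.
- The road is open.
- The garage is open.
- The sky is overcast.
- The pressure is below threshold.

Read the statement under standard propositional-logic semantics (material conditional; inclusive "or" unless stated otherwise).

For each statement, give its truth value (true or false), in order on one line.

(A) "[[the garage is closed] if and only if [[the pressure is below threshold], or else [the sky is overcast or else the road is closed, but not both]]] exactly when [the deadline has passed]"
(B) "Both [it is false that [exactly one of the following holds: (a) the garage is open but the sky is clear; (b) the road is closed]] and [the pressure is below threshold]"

Let R = "the garage is closed" (F), H = "the pressure is above threshold" (F), N = "the sky is overcast" (T), V = "the road is closed" (F), S = "the deadline has passed" (F).

(A): This is (R <-> (~H | (N xor V))) <-> S.

~H = ~F = T
N xor V = T xor F = T
~H | (N xor V) = T | T = T
R <-> (~H | (N xor V)) = F <-> T = F
(R <-> (~H | (N xor V))) <-> S = F <-> F = T
Hence (A) is true.

(B): This is ~((~R & ~N) xor V) & ~H.

~R = ~F = T
~N = ~T = F
~R & ~N = T & F = F
(~R & ~N) xor V = F xor F = F
~((~R & ~N) xor V) = ~F = T
~H = ~F = T
~((~R & ~N) xor V) & ~H = T & T = T
Hence (B) is true.

(A) T / (B) T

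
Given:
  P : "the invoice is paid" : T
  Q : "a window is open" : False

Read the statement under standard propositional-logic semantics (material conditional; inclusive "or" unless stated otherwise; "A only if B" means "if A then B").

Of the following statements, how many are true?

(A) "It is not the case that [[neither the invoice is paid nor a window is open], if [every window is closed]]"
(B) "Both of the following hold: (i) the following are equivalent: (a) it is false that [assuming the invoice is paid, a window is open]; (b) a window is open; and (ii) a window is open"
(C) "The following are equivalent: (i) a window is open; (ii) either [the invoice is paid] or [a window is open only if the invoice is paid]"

1

(A): Parsed as ¬(¬Q → (P ↓ Q))

¬Q = ¬F = T
P ↓ Q = T ↓ F = F
¬Q → (P ↓ Q) = T → F = F
¬(¬Q → (P ↓ Q)) = ¬F = T
Thus (A) is true.

(B): This is (¬(P → Q) ↔ Q) ∧ Q.

P → Q = T → F = F
¬(P → Q) = ¬F = T
¬(P → Q) ↔ Q = T ↔ F = F
(¬(P → Q) ↔ Q) ∧ Q = F ∧ F = F
Thus (B) is false.

(C): Parsed as Q ↔ (P ∨ (Q → P))

Q → P = F → T = T
P ∨ (Q → P) = T ∨ T = T
Q ↔ (P ∨ (Q → P)) = F ↔ T = F
So (C) is false.

1 of the 3 statements is true.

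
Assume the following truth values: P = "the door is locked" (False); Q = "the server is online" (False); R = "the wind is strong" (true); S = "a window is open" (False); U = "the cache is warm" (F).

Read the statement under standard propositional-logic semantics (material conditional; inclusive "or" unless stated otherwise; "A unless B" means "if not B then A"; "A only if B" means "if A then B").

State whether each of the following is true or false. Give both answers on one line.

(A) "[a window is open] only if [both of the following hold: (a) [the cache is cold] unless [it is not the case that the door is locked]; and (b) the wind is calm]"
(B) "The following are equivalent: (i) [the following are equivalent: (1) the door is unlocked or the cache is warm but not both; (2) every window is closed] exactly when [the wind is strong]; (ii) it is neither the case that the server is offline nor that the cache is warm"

(A) T / (B) F

(A): Parsed as S → ((¬U ∨ ¬P) ∧ ¬R)

¬U = ¬F = T
¬P = ¬F = T
¬U ∨ ¬P = T ∨ T = T
¬R = ¬T = F
(¬U ∨ ¬P) ∧ ¬R = T ∧ F = F
S → ((¬U ∨ ¬P) ∧ ¬R) = F → F = T
So (A) is true.

(B): Formalization: (((¬P ⊕ U) ↔ ¬S) ↔ R) ↔ (¬Q ↓ U)

¬P = ¬F = T
¬P ⊕ U = T ⊕ F = T
¬S = ¬F = T
(¬P ⊕ U) ↔ ¬S = T ↔ T = T
((¬P ⊕ U) ↔ ¬S) ↔ R = T ↔ T = T
¬Q = ¬F = T
¬Q ↓ U = T ↓ F = F
(((¬P ⊕ U) ↔ ¬S) ↔ R) ↔ (¬Q ↓ U) = T ↔ F = F
Hence (B) is false.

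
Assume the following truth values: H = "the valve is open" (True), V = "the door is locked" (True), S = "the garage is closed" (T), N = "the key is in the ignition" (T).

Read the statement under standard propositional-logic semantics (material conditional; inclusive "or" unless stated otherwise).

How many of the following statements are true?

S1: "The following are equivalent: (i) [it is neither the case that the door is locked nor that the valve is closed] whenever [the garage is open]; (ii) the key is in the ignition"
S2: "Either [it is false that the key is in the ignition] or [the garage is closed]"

2

S1: Parsed as (not S -> (V nor not H)) iff N

not S = not True = False
not H = not True = False
V nor not H = True nor False = False
not S -> (V nor not H) = False -> False = True
(not S -> (V nor not H)) iff N = True iff True = True
Hence S1 is true.

S2: Formalization: not N or S

not N = not True = False
not N or S = False or True = True
Thus S2 is true.

Count: 2.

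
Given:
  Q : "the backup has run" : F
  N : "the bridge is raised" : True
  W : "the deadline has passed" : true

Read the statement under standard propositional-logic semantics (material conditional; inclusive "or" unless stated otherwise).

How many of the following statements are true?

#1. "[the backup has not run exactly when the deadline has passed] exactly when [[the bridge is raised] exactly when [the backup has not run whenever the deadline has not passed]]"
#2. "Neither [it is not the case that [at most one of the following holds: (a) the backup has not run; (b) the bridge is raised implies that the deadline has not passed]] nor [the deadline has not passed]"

#1: In symbols: (¬Q ↔ W) ↔ (N ↔ (¬W → ¬Q))

¬Q = ¬F = T
¬Q ↔ W = T ↔ T = T
¬W = ¬T = F
¬Q = ¬F = T
¬W → ¬Q = F → T = T
N ↔ (¬W → ¬Q) = T ↔ T = T
(¬Q ↔ W) ↔ (N ↔ (¬W → ¬Q)) = T ↔ T = T
Hence #1 is true.

#2: This is ¬(¬Q ↑ (N → ¬W)) ↓ ¬W.

¬Q = ¬F = T
¬W = ¬T = F
N → ¬W = T → F = F
¬Q ↑ (N → ¬W) = T ↑ F = T
¬(¬Q ↑ (N → ¬W)) = ¬T = F
¬W = ¬T = F
¬(¬Q ↑ (N → ¬W)) ↓ ¬W = F ↓ F = T
Hence #2 is true.

Count: 2.

2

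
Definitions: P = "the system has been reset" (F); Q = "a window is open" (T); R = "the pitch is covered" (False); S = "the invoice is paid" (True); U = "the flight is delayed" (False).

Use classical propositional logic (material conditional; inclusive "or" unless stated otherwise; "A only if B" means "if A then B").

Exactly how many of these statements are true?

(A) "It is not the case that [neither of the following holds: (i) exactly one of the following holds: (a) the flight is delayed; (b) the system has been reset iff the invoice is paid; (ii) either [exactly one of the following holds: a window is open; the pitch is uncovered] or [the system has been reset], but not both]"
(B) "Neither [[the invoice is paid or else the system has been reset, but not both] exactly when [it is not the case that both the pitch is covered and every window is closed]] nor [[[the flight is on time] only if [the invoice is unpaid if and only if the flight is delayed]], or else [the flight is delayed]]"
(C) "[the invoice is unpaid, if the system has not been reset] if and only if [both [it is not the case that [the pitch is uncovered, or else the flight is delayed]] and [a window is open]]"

(A): Formalization: ~((U xor (P <-> S)) nor ((Q xor ~R) xor P))

P <-> S = F <-> T = F
U xor (P <-> S) = F xor F = F
~R = ~F = T
Q xor ~R = T xor T = F
(Q xor ~R) xor P = F xor F = F
(U xor (P <-> S)) nor ((Q xor ~R) xor P) = F nor F = T
~((U xor (P <-> S)) nor ((Q xor ~R) xor P)) = ~T = F
So (A) is false.

(B): This is ((S xor P) <-> (R nand ~Q)) nor ((~U -> (~S <-> U)) | U).

S xor P = T xor F = T
~Q = ~T = F
R nand ~Q = F nand F = T
(S xor P) <-> (R nand ~Q) = T <-> T = T
~U = ~F = T
~S = ~T = F
~S <-> U = F <-> F = T
~U -> (~S <-> U) = T -> T = T
(~U -> (~S <-> U)) | U = T | F = T
((S xor P) <-> (R nand ~Q)) nor ((~U -> (~S <-> U)) | U) = T nor T = F
Hence (B) is false.

(C): Parsed as (~P -> ~S) <-> (~(~R | U) & Q)

~P = ~F = T
~S = ~T = F
~P -> ~S = T -> F = F
~R = ~F = T
~R | U = T | F = T
~(~R | U) = ~T = F
~(~R | U) & Q = F & T = F
(~P -> ~S) <-> (~(~R | U) & Q) = F <-> F = T
Thus (C) is true.

Count: 1.

1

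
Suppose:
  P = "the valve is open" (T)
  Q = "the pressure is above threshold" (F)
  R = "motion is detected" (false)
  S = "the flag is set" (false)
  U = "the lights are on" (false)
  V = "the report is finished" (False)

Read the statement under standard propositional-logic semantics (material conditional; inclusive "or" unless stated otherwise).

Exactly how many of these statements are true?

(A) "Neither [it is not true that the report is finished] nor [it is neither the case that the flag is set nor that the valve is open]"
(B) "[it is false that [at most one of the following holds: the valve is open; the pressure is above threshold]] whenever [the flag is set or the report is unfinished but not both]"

(A): Parsed as ¬V ↓ (S ↓ P)

¬V = ¬F = T
S ↓ P = F ↓ T = F
¬V ↓ (S ↓ P) = T ↓ F = F
So (A) is false.

(B): This is (S ⊕ ¬V) → ¬(P ↑ Q).

¬V = ¬F = T
S ⊕ ¬V = F ⊕ T = T
P ↑ Q = T ↑ F = T
¬(P ↑ Q) = ¬T = F
(S ⊕ ¬V) → ¬(P ↑ Q) = T → F = F
So (B) is false.

Count: 0.

0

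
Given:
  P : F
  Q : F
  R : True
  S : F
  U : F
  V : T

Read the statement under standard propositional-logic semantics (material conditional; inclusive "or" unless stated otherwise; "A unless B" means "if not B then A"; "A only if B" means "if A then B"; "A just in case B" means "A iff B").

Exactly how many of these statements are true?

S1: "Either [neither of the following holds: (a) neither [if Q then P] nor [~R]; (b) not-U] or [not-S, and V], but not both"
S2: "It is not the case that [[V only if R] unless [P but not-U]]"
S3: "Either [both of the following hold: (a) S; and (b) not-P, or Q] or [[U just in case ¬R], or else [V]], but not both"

2

S1: This is (((Q → P) ↓ ¬R) ↓ ¬U) ⊕ (¬S ∧ V).

Q → P = F → F = T
¬R = ¬T = F
(Q → P) ↓ ¬R = T ↓ F = F
¬U = ¬F = T
((Q → P) ↓ ¬R) ↓ ¬U = F ↓ T = F
¬S = ¬F = T
¬S ∧ V = T ∧ T = T
(((Q → P) ↓ ¬R) ↓ ¬U) ⊕ (¬S ∧ V) = F ⊕ T = T
Thus S1 is true.

S2: Parsed as ¬((V → R) ∨ (P ∧ ¬U))

V → R = T → T = T
¬U = ¬F = T
P ∧ ¬U = F ∧ T = F
(V → R) ∨ (P ∧ ¬U) = T ∨ F = T
¬((V → R) ∨ (P ∧ ¬U)) = ¬T = F
So S2 is false.

S3: Formalization: (S ∧ (¬P ∨ Q)) ⊕ ((U ↔ ¬R) ∨ V)

¬P = ¬F = T
¬P ∨ Q = T ∨ F = T
S ∧ (¬P ∨ Q) = F ∧ T = F
¬R = ¬T = F
U ↔ ¬R = F ↔ F = T
(U ↔ ¬R) ∨ V = T ∨ T = T
(S ∧ (¬P ∨ Q)) ⊕ ((U ↔ ¬R) ∨ V) = F ⊕ T = T
Thus S3 is true.

Count: 2.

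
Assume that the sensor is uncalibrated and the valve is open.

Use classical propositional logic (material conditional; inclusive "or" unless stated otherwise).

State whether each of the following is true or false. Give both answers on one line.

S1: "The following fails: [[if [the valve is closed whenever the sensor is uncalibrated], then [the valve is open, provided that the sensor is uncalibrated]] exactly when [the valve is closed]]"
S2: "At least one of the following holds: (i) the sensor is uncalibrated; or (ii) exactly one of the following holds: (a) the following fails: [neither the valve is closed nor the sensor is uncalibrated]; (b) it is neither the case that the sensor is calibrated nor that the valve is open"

S1 true; S2 true

Let P = "the sensor is calibrated" (False), Q = "the valve is open" (True).

S1: In symbols: not (((not P -> not Q) -> (not P -> Q)) iff not Q)

not P = not False = True
not Q = not True = False
not P -> not Q = True -> False = False
not P = not False = True
not P -> Q = True -> True = True
(not P -> not Q) -> (not P -> Q) = False -> True = True
not Q = not True = False
((not P -> not Q) -> (not P -> Q)) iff not Q = True iff False = False
not (((not P -> not Q) -> (not P -> Q)) iff not Q) = not False = True
Thus S1 is true.

S2: This is not P or (not (not Q nor not P) xor (P nor Q)).

not P = not False = True
not Q = not True = False
not P = not False = True
not Q nor not P = False nor True = False
not (not Q nor not P) = not False = True
P nor Q = False nor True = False
not (not Q nor not P) xor (P nor Q) = True xor False = True
not P or (not (not Q nor not P) xor (P nor Q)) = True or True = True
So S2 is true.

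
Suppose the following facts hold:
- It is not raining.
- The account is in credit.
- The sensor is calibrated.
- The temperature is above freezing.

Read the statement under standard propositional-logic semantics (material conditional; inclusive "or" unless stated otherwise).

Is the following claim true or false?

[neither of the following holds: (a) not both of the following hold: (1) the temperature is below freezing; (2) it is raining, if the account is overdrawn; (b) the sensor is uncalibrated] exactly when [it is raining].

True.

Let V = "the temperature is below freezing" (F), U = "the account is overdrawn" (F), D = "it is raining" (F), N = "the sensor is calibrated" (T).
In symbols: ((V ↑ (U → D)) ↓ ¬N) ↔ D

U → D = F → F = T
V ↑ (U → D) = F ↑ T = T
¬N = ¬T = F
(V ↑ (U → D)) ↓ ¬N = T ↓ F = F
((V ↑ (U → D)) ↓ ¬N) ↔ D = F ↔ F = T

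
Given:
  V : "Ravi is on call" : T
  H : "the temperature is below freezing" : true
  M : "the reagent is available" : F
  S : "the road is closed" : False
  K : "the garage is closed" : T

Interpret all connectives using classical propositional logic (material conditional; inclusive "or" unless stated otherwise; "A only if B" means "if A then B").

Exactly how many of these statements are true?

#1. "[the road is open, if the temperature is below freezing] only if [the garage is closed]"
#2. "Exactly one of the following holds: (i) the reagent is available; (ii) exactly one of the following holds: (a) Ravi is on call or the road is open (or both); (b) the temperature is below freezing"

#1: Parsed as (H → ¬S) → K

¬S = ¬F = T
H → ¬S = T → T = T
(H → ¬S) → K = T → T = T
Thus #1 is true.

#2: Formalization: M ⊕ ((V ∨ ¬S) ⊕ H)

¬S = ¬F = T
V ∨ ¬S = T ∨ T = T
(V ∨ ¬S) ⊕ H = T ⊕ T = F
M ⊕ ((V ∨ ¬S) ⊕ H) = F ⊕ F = F
So #2 is false.

True statements: 1 (#1).

1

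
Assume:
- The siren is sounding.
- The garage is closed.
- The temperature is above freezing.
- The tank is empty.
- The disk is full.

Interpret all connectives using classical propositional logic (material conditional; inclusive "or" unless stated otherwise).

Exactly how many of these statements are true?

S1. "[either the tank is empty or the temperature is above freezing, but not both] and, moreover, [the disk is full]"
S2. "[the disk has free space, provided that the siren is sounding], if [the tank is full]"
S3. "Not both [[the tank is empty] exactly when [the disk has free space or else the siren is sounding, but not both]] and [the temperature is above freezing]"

Let N = "the tank is full" (False), S = "the temperature is below freezing" (False), L = "the disk is full" (True), W = "the siren is sounding" (True).

S1: Parsed as (not N xor not S) and L

not N = not False = True
not S = not False = True
not N xor not S = True xor True = False
(not N xor not S) and L = False and True = False
So S1 is false.

S2: This is N -> (W -> not L).

not L = not True = False
W -> not L = True -> False = False
N -> (W -> not L) = False -> False = True
Thus S2 is true.

S3: This is (not N iff (not L xor W)) nand not S.

not N = not False = True
not L = not True = False
not L xor W = False xor True = True
not N iff (not L xor W) = True iff True = True
not S = not False = True
(not N iff (not L xor W)) nand not S = True nand True = False
So S3 is false.

1 of the 3 statements is true (S2).

1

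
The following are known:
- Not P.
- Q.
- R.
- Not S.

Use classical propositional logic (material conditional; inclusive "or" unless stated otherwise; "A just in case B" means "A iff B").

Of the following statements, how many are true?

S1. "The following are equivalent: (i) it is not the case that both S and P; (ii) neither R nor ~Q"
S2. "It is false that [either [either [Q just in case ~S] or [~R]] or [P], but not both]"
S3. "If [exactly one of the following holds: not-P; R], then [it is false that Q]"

S1: Parsed as (S nand P) <-> (R nor ~Q)

S nand P = F nand F = T
~Q = ~T = F
R nor ~Q = T nor F = F
(S nand P) <-> (R nor ~Q) = T <-> F = F
So S1 is false.

S2: Formalization: ~(((Q <-> ~S) | ~R) xor P)

~S = ~F = T
Q <-> ~S = T <-> T = T
~R = ~T = F
(Q <-> ~S) | ~R = T | F = T
((Q <-> ~S) | ~R) xor P = T xor F = T
~(((Q <-> ~S) | ~R) xor P) = ~T = F
Thus S2 is false.

S3: In symbols: (~P xor R) -> ~Q

~P = ~F = T
~P xor R = T xor T = F
~Q = ~T = F
(~P xor R) -> ~Q = F -> F = T
So S3 is true.

1 of the 3 statements is true (S3).

1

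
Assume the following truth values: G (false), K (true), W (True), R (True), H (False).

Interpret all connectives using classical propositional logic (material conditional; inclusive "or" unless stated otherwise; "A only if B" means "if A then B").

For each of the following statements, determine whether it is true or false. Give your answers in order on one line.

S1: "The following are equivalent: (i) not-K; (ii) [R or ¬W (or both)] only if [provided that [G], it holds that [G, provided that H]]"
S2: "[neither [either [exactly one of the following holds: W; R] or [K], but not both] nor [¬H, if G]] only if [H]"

S1 False; S2 True

S1: Parsed as ~K <-> ((R | ~W) -> (G -> (H -> G)))

~K = ~T = F
~W = ~T = F
R | ~W = T | F = T
H -> G = F -> F = T
G -> (H -> G) = F -> T = T
(R | ~W) -> (G -> (H -> G)) = T -> T = T
~K <-> ((R | ~W) -> (G -> (H -> G))) = F <-> T = F
So S1 is false.

S2: Formalization: (((W xor R) xor K) nor (G -> ~H)) -> H

W xor R = T xor T = F
(W xor R) xor K = F xor T = T
~H = ~F = T
G -> ~H = F -> T = T
((W xor R) xor K) nor (G -> ~H) = T nor T = F
(((W xor R) xor K) nor (G -> ~H)) -> H = F -> F = T
So S2 is true.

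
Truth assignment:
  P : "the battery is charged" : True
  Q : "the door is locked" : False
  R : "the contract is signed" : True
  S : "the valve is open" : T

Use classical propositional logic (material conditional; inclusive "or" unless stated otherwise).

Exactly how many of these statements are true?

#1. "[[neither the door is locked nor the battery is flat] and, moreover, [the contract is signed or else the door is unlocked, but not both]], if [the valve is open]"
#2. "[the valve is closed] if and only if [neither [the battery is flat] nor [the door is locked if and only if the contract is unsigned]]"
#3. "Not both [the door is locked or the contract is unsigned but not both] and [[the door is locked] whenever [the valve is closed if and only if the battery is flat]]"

2

#1: Parsed as S -> ((Q nor not P) and (R xor not Q))

not P = not True = False
Q nor not P = False nor False = True
not Q = not False = True
R xor not Q = True xor True = False
(Q nor not P) and (R xor not Q) = True and False = False
S -> ((Q nor not P) and (R xor not Q)) = True -> False = False
So #1 is false.

#2: Formalization: not S iff (not P nor (Q iff not R))

not S = not True = False
not P = not True = False
not R = not True = False
Q iff not R = False iff False = True
not P nor (Q iff not R) = False nor True = False
not S iff (not P nor (Q iff not R)) = False iff False = True
Hence #2 is true.

#3: Formalization: (Q xor not R) nand ((not S iff not P) -> Q)

not R = not True = False
Q xor not R = False xor False = False
not S = not True = False
not P = not True = False
not S iff not P = False iff False = True
(not S iff not P) -> Q = True -> False = False
(Q xor not R) nand ((not S iff not P) -> Q) = False nand False = True
So #3 is true.

Count: 2.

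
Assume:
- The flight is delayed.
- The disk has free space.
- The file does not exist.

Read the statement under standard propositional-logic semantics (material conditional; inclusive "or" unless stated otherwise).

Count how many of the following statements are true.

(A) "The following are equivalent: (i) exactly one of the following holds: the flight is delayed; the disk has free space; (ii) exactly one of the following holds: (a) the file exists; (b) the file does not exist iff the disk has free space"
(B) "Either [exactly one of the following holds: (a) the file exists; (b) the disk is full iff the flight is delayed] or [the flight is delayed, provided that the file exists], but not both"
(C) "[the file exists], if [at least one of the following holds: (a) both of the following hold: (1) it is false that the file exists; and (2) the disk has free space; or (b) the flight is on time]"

Let P = "the flight is delayed" (True), Q = "the disk is full" (False), R = "the file exists" (False).

(A): Parsed as (P xor not Q) iff (R xor (not R iff not Q))

not Q = not False = True
P xor not Q = True xor True = False
not R = not False = True
not Q = not False = True
not R iff not Q = True iff True = True
R xor (not R iff not Q) = False xor True = True
(P xor not Q) iff (R xor (not R iff not Q)) = False iff True = False
Thus (A) is false.

(B): This is (R xor (Q iff P)) xor (R -> P).

Q iff P = False iff True = False
R xor (Q iff P) = False xor False = False
R -> P = False -> True = True
(R xor (Q iff P)) xor (R -> P) = False xor True = True
Hence (B) is true.

(C): Parsed as ((not R and not Q) or not P) -> R

not R = not False = True
not Q = not False = True
not R and not Q = True and True = True
not P = not True = False
(not R and not Q) or not P = True or False = True
((not R and not Q) or not P) -> R = True -> False = False
So (C) is false.

Count: 1.

1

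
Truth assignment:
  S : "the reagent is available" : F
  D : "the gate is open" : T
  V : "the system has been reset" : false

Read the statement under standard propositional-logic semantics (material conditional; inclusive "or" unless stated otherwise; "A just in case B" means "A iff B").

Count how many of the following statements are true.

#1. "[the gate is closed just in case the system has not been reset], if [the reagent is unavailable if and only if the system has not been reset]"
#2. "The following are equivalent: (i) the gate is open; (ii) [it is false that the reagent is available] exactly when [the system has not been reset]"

#1: In symbols: (¬S ↔ ¬V) → (¬D ↔ ¬V)

¬S = ¬F = T
¬V = ¬F = T
¬S ↔ ¬V = T ↔ T = T
¬D = ¬T = F
¬V = ¬F = T
¬D ↔ ¬V = F ↔ T = F
(¬S ↔ ¬V) → (¬D ↔ ¬V) = T → F = F
Thus #1 is false.

#2: Parsed as D ↔ (¬S ↔ ¬V)

¬S = ¬F = T
¬V = ¬F = T
¬S ↔ ¬V = T ↔ T = T
D ↔ (¬S ↔ ¬V) = T ↔ T = T
Hence #2 is true.

True statements: 1 (#2).

1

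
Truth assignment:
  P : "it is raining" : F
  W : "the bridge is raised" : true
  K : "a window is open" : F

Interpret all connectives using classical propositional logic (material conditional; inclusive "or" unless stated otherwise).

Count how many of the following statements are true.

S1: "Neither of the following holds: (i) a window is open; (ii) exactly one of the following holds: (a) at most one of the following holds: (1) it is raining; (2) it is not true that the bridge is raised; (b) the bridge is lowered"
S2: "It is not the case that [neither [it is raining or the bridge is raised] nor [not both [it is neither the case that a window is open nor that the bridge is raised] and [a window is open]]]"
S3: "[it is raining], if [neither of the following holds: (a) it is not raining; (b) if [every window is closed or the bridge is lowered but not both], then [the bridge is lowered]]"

2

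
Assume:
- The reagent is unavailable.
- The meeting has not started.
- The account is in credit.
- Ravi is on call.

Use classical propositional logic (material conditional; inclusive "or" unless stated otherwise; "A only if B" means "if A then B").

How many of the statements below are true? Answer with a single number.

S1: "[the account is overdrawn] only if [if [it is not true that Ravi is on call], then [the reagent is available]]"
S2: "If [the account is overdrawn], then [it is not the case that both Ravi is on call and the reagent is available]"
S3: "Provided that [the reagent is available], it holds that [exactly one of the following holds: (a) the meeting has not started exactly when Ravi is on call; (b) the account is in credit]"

3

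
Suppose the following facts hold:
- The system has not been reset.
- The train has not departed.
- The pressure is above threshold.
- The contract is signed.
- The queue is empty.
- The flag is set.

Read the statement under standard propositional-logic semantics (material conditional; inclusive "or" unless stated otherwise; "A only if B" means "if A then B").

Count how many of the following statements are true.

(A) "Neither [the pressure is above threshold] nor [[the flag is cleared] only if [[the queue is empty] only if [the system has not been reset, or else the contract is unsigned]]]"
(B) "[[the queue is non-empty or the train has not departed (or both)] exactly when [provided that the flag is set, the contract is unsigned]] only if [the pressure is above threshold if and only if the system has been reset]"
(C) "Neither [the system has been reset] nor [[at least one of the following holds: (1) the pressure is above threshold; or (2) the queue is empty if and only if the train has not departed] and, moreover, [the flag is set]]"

1

Let V = "the pressure is above threshold" (T), P = "the flag is set" (T), R = "the queue is empty" (T), U = "the system has been reset" (F), N = "the contract is signed" (T), Q = "the train has departed" (F).

(A): In symbols: V nor (~P -> (R -> (~U | ~N)))

~P = ~T = F
~U = ~F = T
~N = ~T = F
~U | ~N = T | F = T
R -> (~U | ~N) = T -> T = T
~P -> (R -> (~U | ~N)) = F -> T = T
V nor (~P -> (R -> (~U | ~N))) = T nor T = F
Thus (A) is false.

(B): This is ((~R | ~Q) <-> (P -> ~N)) -> (V <-> U).

~R = ~T = F
~Q = ~F = T
~R | ~Q = F | T = T
~N = ~T = F
P -> ~N = T -> F = F
(~R | ~Q) <-> (P -> ~N) = T <-> F = F
V <-> U = T <-> F = F
((~R | ~Q) <-> (P -> ~N)) -> (V <-> U) = F -> F = T
So (B) is true.

(C): Formalization: U nor ((V | (R <-> ~Q)) & P)

~Q = ~F = T
R <-> ~Q = T <-> T = T
V | (R <-> ~Q) = T | T = T
(V | (R <-> ~Q)) & P = T & T = T
U nor ((V | (R <-> ~Q)) & P) = F nor T = F
Thus (C) is false.

1 of the 3 statements is true ((B)).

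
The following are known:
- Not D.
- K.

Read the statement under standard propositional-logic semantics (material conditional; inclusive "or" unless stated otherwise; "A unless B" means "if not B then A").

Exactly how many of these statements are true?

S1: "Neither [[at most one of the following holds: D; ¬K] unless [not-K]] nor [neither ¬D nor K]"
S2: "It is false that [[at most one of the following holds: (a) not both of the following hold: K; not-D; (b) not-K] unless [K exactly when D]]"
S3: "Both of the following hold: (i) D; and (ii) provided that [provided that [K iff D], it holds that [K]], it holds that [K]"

S1: Parsed as ((D nand ~K) | ~K) nor (~D nor K)

~K = ~T = F
D nand ~K = F nand F = T
~K = ~T = F
(D nand ~K) | ~K = T | F = T
~D = ~F = T
~D nor K = T nor T = F
((D nand ~K) | ~K) nor (~D nor K) = T nor F = F
So S1 is false.

S2: Formalization: ~(((K nand ~D) nand ~K) | (K <-> D))

~D = ~F = T
K nand ~D = T nand T = F
~K = ~T = F
(K nand ~D) nand ~K = F nand F = T
K <-> D = T <-> F = F
((K nand ~D) nand ~K) | (K <-> D) = T | F = T
~(((K nand ~D) nand ~K) | (K <-> D)) = ~T = F
Hence S2 is false.

S3: In symbols: D & (((K <-> D) -> K) -> K)

K <-> D = T <-> F = F
(K <-> D) -> K = F -> T = T
((K <-> D) -> K) -> K = T -> T = T
D & (((K <-> D) -> K) -> K) = F & T = F
So S3 is false.

Count: 0.

0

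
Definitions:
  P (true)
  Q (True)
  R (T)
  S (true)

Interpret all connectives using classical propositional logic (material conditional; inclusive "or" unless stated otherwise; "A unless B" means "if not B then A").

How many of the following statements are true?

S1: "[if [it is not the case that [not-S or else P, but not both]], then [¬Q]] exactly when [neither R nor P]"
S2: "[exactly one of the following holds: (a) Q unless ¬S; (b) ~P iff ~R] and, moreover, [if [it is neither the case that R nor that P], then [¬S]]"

S1: In symbols: (~(~S xor P) -> ~Q) <-> (R nor P)

~S = ~T = F
~S xor P = F xor T = T
~(~S xor P) = ~T = F
~Q = ~T = F
~(~S xor P) -> ~Q = F -> F = T
R nor P = T nor T = F
(~(~S xor P) -> ~Q) <-> (R nor P) = T <-> F = F
Thus S1 is false.

S2: Parsed as ((Q | ~S) xor (~P <-> ~R)) & ((R nor P) -> ~S)

~S = ~T = F
Q | ~S = T | F = T
~P = ~T = F
~R = ~T = F
~P <-> ~R = F <-> F = T
(Q | ~S) xor (~P <-> ~R) = T xor T = F
R nor P = T nor T = F
~S = ~T = F
(R nor P) -> ~S = F -> F = T
((Q | ~S) xor (~P <-> ~R)) & ((R nor P) -> ~S) = F & T = F
So S2 is false.

True statements: 0 (none).

0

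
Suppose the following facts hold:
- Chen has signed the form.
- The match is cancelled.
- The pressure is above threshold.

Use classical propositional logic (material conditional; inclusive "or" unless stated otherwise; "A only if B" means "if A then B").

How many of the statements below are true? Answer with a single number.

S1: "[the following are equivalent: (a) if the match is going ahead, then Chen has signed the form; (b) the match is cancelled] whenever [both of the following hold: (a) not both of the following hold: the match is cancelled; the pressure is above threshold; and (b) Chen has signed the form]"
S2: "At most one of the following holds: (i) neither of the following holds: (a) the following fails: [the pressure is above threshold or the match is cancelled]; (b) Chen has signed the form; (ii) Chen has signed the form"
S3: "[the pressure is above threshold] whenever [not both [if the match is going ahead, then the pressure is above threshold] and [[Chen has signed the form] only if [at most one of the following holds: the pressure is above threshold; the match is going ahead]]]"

3

Let S = "the match is cancelled" (T), Q = "the pressure is above threshold" (T), U = "Chen has signed the form" (T).

S1: In symbols: ((S nand Q) & U) -> ((~S -> U) <-> S)

S nand Q = T nand T = F
(S nand Q) & U = F & T = F
~S = ~T = F
~S -> U = F -> T = T
(~S -> U) <-> S = T <-> T = T
((S nand Q) & U) -> ((~S -> U) <-> S) = F -> T = T
So S1 is true.

S2: In symbols: (~(Q | S) nor U) nand U

Q | S = T | T = T
~(Q | S) = ~T = F
~(Q | S) nor U = F nor T = F
(~(Q | S) nor U) nand U = F nand T = T
So S2 is true.

S3: In symbols: ((~S -> Q) nand (U -> (Q nand ~S))) -> Q

~S = ~T = F
~S -> Q = F -> T = T
~S = ~T = F
Q nand ~S = T nand F = T
U -> (Q nand ~S) = T -> T = T
(~S -> Q) nand (U -> (Q nand ~S)) = T nand T = F
((~S -> Q) nand (U -> (Q nand ~S))) -> Q = F -> T = T
Hence S3 is true.

3 of the 3 statements are true (S1, S2, S3).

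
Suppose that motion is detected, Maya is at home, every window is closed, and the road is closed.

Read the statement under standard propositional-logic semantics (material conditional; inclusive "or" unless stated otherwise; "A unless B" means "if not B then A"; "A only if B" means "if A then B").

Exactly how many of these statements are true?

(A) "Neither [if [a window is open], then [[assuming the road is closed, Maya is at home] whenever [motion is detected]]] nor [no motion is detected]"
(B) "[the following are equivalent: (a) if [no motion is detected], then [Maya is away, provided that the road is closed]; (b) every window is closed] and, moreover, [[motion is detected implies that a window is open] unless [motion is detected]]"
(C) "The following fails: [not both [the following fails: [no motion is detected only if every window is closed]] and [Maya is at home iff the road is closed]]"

1

Let R = "a window is open" (False), P = "motion is detected" (True), S = "the road is closed" (True), Q = "Maya is at home" (True).

(A): In symbols: (R -> (P -> (S -> Q))) nor not P

S -> Q = True -> True = True
P -> (S -> Q) = True -> True = True
R -> (P -> (S -> Q)) = False -> True = True
not P = not True = False
(R -> (P -> (S -> Q))) nor not P = True nor False = False
So (A) is false.

(B): Parsed as ((not P -> (S -> not Q)) iff not R) and ((P -> R) or P)

not P = not True = False
not Q = not True = False
S -> not Q = True -> False = False
not P -> (S -> not Q) = False -> False = True
not R = not False = True
(not P -> (S -> not Q)) iff not R = True iff True = True
P -> R = True -> False = False
(P -> R) or P = False or True = True
((not P -> (S -> not Q)) iff not R) and ((P -> R) or P) = True and True = True
Thus (B) is true.

(C): This is not (not (not P -> not R) nand (Q iff S)).

not P = not True = False
not R = not False = True
not P -> not R = False -> True = True
not (not P -> not R) = not True = False
Q iff S = True iff True = True
not (not P -> not R) nand (Q iff S) = False nand True = True
not (not (not P -> not R) nand (Q iff S)) = not True = False
So (C) is false.

1 of the 3 statements is true ((B)).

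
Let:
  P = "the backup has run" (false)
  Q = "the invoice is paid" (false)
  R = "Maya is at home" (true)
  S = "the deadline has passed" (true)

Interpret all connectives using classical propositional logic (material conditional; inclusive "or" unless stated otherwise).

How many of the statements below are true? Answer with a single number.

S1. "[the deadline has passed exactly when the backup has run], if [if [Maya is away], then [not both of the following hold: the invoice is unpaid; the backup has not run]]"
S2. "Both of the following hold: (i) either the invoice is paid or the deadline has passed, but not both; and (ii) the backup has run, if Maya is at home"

S1: In symbols: (~R -> (~Q nand ~P)) -> (S <-> P)

~R = ~T = F
~Q = ~F = T
~P = ~F = T
~Q nand ~P = T nand T = F
~R -> (~Q nand ~P) = F -> F = T
S <-> P = T <-> F = F
(~R -> (~Q nand ~P)) -> (S <-> P) = T -> F = F
Hence S1 is false.

S2: In symbols: (Q xor S) & (R -> P)

Q xor S = F xor T = T
R -> P = T -> F = F
(Q xor S) & (R -> P) = T & F = F
Thus S2 is false.

Count: 0.

0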